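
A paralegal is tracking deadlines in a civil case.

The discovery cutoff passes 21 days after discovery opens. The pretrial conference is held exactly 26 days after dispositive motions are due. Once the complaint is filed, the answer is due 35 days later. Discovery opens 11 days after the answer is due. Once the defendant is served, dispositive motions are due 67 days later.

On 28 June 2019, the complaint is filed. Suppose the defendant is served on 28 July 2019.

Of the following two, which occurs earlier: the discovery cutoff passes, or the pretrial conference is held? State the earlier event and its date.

The discovery cutoff passes — 3 September 2019

The complaint is filed: Jun 28, 2019.
The answer is due: Jun 28, 2019 + 35 days = Aug 2, 2019.
Discovery opens: Aug 2, 2019 + 11 days = Aug 13, 2019.
The discovery cutoff passes: Aug 13, 2019 + 21 days = Sep 3, 2019.
The defendant is served: Jul 28, 2019.
Dispositive motions are due: Jul 28, 2019 + 67 days = Oct 3, 2019.
The pretrial conference is held: Oct 3, 2019 + 26 days = Oct 29, 2019.
Comparing: the discovery cutoff passes on Sep 3, 2019 vs the pretrial conference is held on Oct 29, 2019. Earlier: the discovery cutoff passes.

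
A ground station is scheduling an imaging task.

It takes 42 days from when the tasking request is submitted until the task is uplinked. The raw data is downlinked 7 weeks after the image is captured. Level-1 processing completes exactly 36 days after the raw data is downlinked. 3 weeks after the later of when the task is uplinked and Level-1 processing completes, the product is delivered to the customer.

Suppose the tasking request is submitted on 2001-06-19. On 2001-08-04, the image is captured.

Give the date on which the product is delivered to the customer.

2001-11-18

The tasking request is submitted: Jun 19, 2001.
The task is uplinked: Jun 19, 2001 + 42 days = Jul 31, 2001.
The image is captured: Aug 4, 2001.
The raw data is downlinked: Aug 4, 2001 + 7 weeks = Sep 22, 2001.
Level-1 processing completes: Sep 22, 2001 + 36 days = Oct 28, 2001.
Both prerequisites met — the task is uplinked (Jul 31, 2001), Level-1 processing completes (Oct 28, 2001); the later is Oct 28, 2001.
The product is delivered to the customer: Oct 28, 2001 + 3 weeks = Nov 18, 2001.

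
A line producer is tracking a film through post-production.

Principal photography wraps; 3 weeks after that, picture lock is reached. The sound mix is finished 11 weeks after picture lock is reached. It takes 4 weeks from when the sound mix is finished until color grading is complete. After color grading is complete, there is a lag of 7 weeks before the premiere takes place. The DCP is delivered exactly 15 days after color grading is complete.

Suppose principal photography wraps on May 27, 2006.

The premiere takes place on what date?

November 18, 2006

Principal photography wraps: May 27, 2006.
Picture lock is reached: May 27, 2006 + 3 weeks = Jun 17, 2006.
The sound mix is finished: Jun 17, 2006 + 11 weeks = Sep 2, 2006.
Color grading is complete: Sep 2, 2006 + 4 weeks = Sep 30, 2006.
The premiere takes place: Sep 30, 2006 + 7 weeks = Nov 18, 2006.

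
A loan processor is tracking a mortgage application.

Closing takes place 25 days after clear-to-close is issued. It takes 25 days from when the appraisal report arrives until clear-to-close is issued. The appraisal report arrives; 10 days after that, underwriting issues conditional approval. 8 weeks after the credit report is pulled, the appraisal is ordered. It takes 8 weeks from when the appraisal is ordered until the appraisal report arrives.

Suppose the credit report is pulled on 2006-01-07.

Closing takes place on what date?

The credit report is pulled: Jan 7, 2006.
The appraisal is ordered: Jan 7, 2006 + 8 weeks = Mar 4, 2006.
The appraisal report arrives: Mar 4, 2006 + 8 weeks = Apr 29, 2006.
Clear-to-close is issued: Apr 29, 2006 + 25 days = May 24, 2006.
Closing takes place: May 24, 2006 + 25 days = Jun 18, 2006.

2006-06-18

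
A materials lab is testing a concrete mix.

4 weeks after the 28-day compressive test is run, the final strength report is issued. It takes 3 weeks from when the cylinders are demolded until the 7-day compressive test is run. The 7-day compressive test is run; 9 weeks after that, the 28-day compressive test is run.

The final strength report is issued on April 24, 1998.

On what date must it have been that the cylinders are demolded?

The final strength report is issued: Apr 24, 1998.
The 28-day compressive test is run: Apr 24, 1998 − 4 weeks = Mar 27, 1998.
The 7-day compressive test is run: Mar 27, 1998 − 9 weeks = Jan 23, 1998.
The cylinders are demolded: Jan 23, 1998 − 3 weeks = Jan 2, 1998.

January 2, 1998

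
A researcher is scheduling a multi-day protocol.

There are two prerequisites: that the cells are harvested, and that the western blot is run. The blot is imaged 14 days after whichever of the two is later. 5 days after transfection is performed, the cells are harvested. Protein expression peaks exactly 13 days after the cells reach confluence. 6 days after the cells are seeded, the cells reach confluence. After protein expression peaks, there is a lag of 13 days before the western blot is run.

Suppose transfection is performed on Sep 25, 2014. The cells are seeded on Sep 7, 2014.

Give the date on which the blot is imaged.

Oct 23, 2014

Transfection is performed: Sep 25, 2014.
The cells are harvested: Sep 25, 2014 + 5 days = Sep 30, 2014.
The cells are seeded: Sep 7, 2014.
The cells reach confluence: Sep 7, 2014 + 6 days = Sep 13, 2014.
Protein expression peaks: Sep 13, 2014 + 13 days = Sep 26, 2014.
The western blot is run: Sep 26, 2014 + 13 days = Oct 9, 2014.
Both prerequisites met — the cells are harvested (Sep 30, 2014), the western blot is run (Oct 9, 2014); the later is Oct 9, 2014.
The blot is imaged: Oct 9, 2014 + 14 days = Oct 23, 2014.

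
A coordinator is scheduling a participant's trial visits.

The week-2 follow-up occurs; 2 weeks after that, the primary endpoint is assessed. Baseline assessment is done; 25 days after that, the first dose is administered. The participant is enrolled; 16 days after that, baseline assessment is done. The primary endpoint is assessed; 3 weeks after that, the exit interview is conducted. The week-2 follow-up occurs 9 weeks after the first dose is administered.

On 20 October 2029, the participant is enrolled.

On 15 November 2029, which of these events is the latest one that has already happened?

The participant is enrolled: Oct 20, 2029.
Baseline assessment is done: Oct 20, 2029 + 16 days = Nov 5, 2029.
The first dose is administered: Nov 5, 2029 + 25 days = Nov 30, 2029.
The week-2 follow-up occurs: Nov 30, 2029 + 9 weeks = Feb 1, 2030.
The primary endpoint is assessed: Feb 1, 2030 + 2 weeks = Feb 15, 2030.
The exit interview is conducted: Feb 15, 2030 + 3 weeks = Mar 8, 2030.
Nov 15, 2029 falls between when baseline assessment is done (Nov 5, 2029) and when the first dose is administered (Nov 30, 2029).

Baseline assessment is done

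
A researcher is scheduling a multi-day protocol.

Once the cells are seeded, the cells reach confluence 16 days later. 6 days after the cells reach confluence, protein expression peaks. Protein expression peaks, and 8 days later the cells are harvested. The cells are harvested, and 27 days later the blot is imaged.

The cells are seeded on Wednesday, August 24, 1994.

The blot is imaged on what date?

The cells are seeded: Aug 24, 1994.
The cells reach confluence: Aug 24, 1994 + 16 days = Sep 9, 1994.
Protein expression peaks: Sep 9, 1994 + 6 days = Sep 15, 1994.
The cells are harvested: Sep 15, 1994 + 8 days = Sep 23, 1994.
The blot is imaged: Sep 23, 1994 + 27 days = Oct 20, 1994.

Thursday, October 20, 1994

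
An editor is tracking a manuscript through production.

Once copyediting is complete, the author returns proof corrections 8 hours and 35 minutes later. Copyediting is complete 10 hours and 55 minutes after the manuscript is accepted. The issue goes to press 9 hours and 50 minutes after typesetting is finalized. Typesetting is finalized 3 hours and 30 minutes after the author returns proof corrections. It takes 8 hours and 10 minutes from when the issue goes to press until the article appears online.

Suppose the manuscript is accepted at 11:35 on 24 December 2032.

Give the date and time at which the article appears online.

The manuscript is accepted: 11:35 Dec 24, 2032.
Copyediting is complete: 11:35 Dec 24, 2032 + 10h55m = 22:30 Dec 24, 2032.
The author returns proof corrections: 22:30 Dec 24, 2032 + 8h35m = 07:05 Dec 25, 2032.
Typesetting is finalized: 07:05 Dec 25, 2032 + 3h30m = 10:35 Dec 25, 2032.
The issue goes to press: 10:35 Dec 25, 2032 + 9h50m = 20:25 Dec 25, 2032.
The article appears online: 20:25 Dec 25, 2032 + 8h10m = 04:35 Dec 26, 2032.

04:35 on 26 December 2032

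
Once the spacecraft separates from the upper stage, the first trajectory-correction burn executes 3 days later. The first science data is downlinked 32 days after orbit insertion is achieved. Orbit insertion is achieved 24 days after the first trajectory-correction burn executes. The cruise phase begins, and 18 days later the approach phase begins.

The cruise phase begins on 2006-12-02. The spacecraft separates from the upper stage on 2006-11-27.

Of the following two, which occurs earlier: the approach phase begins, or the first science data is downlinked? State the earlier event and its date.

The approach phase begins — 2006-12-20

The cruise phase begins: Dec 2, 2006.
The approach phase begins: Dec 2, 2006 + 18 days = Dec 20, 2006.
The spacecraft separates from the upper stage: Nov 27, 2006.
The first trajectory-correction burn executes: Nov 27, 2006 + 3 days = Nov 30, 2006.
Orbit insertion is achieved: Nov 30, 2006 + 24 days = Dec 24, 2006.
The first science data is downlinked: Dec 24, 2006 + 32 days = Jan 25, 2007.
Comparing: the approach phase begins on Dec 20, 2006 vs the first science data is downlinked on Jan 25, 2007. Earlier: the approach phase begins.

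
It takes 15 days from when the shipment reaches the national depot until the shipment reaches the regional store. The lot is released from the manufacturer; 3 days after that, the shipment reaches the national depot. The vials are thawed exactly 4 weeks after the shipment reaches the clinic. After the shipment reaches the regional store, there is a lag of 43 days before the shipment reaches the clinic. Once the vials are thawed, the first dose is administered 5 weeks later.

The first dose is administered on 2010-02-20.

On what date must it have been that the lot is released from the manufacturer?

The first dose is administered: Feb 20, 2010.
The vials are thawed: Feb 20, 2010 − 5 weeks = Jan 16, 2010.
The shipment reaches the clinic: Jan 16, 2010 − 4 weeks = Dec 19, 2009.
The shipment reaches the regional store: Dec 19, 2009 − 43 days = Nov 6, 2009.
The shipment reaches the national depot: Nov 6, 2009 − 15 days = Oct 22, 2009.
The lot is released from the manufacturer: Oct 22, 2009 − 3 days = Oct 19, 2009.

2009-10-19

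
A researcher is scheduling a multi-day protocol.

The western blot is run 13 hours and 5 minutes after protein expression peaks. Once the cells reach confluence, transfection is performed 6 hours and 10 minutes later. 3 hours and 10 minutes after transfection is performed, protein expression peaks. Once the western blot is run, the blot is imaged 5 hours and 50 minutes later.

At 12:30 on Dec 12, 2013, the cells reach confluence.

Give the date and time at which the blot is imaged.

The cells reach confluence: 12:30 Dec 12, 2013.
Transfection is performed: 12:30 Dec 12, 2013 + 6h10m = 18:40 Dec 12, 2013.
Protein expression peaks: 18:40 Dec 12, 2013 + 3h10m = 21:50 Dec 12, 2013.
The western blot is run: 21:50 Dec 12, 2013 + 13h05m = 10:55 Dec 13, 2013.
The blot is imaged: 10:55 Dec 13, 2013 + 5h50m = 16:45 Dec 13, 2013.

16:45 on Dec 13, 2013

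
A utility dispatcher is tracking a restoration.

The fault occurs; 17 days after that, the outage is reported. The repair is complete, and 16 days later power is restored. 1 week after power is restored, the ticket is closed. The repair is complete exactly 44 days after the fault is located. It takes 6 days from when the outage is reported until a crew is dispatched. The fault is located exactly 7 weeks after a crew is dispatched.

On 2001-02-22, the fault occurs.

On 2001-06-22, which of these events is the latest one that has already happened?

The repair is complete

The fault occurs: Feb 22, 2001.
The outage is reported: Feb 22, 2001 + 17 days = Mar 11, 2001.
A crew is dispatched: Mar 11, 2001 + 6 days = Mar 17, 2001.
The fault is located: Mar 17, 2001 + 7 weeks = May 5, 2001.
The repair is complete: May 5, 2001 + 44 days = Jun 18, 2001.
Power is restored: Jun 18, 2001 + 16 days = Jul 4, 2001.
The ticket is closed: Jul 4, 2001 + 1 week = Jul 11, 2001.
Jun 22, 2001 falls between when the repair is complete (Jun 18, 2001) and when power is restored (Jul 4, 2001).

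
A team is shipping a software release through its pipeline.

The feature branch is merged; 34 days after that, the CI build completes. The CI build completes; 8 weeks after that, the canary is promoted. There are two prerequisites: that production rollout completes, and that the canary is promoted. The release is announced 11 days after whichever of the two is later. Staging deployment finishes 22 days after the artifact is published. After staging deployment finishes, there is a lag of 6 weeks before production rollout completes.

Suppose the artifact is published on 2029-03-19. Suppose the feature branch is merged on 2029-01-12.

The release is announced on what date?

2029-06-02

The artifact is published: Mar 19, 2029.
Staging deployment finishes: Mar 19, 2029 + 22 days = Apr 10, 2029.
Production rollout completes: Apr 10, 2029 + 6 weeks = May 22, 2029.
The feature branch is merged: Jan 12, 2029.
The CI build completes: Jan 12, 2029 + 34 days = Feb 15, 2029.
The canary is promoted: Feb 15, 2029 + 8 weeks = Apr 12, 2029.
Both prerequisites met — production rollout completes (May 22, 2029), the canary is promoted (Apr 12, 2029); the later is May 22, 2029.
The release is announced: May 22, 2029 + 11 days = Jun 2, 2029.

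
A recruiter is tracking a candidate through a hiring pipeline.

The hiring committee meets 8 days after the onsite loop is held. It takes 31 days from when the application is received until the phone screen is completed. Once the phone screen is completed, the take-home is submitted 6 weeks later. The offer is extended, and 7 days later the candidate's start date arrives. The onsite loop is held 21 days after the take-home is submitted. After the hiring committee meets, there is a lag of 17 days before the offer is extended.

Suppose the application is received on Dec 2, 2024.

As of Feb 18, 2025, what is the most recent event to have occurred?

The application is received: Dec 2, 2024.
The phone screen is completed: Dec 2, 2024 + 31 days = Jan 2, 2025.
The take-home is submitted: Jan 2, 2025 + 6 weeks = Feb 13, 2025.
The onsite loop is held: Feb 13, 2025 + 21 days = Mar 6, 2025.
The hiring committee meets: Mar 6, 2025 + 8 days = Mar 14, 2025.
The offer is extended: Mar 14, 2025 + 17 days = Mar 31, 2025.
The candidate's start date arrives: Mar 31, 2025 + 7 days = Apr 7, 2025.
Feb 18, 2025 falls between when the take-home is submitted (Feb 13, 2025) and when the onsite loop is held (Mar 6, 2025).

The take-home is submitted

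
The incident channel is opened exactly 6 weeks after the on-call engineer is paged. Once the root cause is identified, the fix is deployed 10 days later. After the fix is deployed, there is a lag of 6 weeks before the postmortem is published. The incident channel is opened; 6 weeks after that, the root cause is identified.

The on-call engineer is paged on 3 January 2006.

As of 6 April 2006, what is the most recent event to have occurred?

The root cause is identified

The on-call engineer is paged: Jan 3, 2006.
The incident channel is opened: Jan 3, 2006 + 6 weeks = Feb 14, 2006.
The root cause is identified: Feb 14, 2006 + 6 weeks = Mar 28, 2006.
The fix is deployed: Mar 28, 2006 + 10 days = Apr 7, 2006.
The postmortem is published: Apr 7, 2006 + 6 weeks = May 19, 2006.
Apr 6, 2006 falls between when the root cause is identified (Mar 28, 2006) and when the fix is deployed (Apr 7, 2006).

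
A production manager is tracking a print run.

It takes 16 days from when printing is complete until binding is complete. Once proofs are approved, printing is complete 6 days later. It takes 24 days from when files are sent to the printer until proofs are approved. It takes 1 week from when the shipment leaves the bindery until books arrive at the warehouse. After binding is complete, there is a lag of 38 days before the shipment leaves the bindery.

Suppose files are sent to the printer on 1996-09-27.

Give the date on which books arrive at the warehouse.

1996-12-27

Files are sent to the printer: Sep 27, 1996.
Proofs are approved: Sep 27, 1996 + 24 days = Oct 21, 1996.
Printing is complete: Oct 21, 1996 + 6 days = Oct 27, 1996.
Binding is complete: Oct 27, 1996 + 16 days = Nov 12, 1996.
The shipment leaves the bindery: Nov 12, 1996 + 38 days = Dec 20, 1996.
Books arrive at the warehouse: Dec 20, 1996 + 1 week = Dec 27, 1996.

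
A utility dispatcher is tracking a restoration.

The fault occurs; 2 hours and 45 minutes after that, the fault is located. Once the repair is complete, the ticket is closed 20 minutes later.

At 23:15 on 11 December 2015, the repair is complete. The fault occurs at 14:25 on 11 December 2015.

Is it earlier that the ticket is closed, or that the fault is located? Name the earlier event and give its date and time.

The repair is complete: 23:15 Dec 11, 2015.
The ticket is closed: 23:15 Dec 11, 2015 + 20m = 23:35 Dec 11, 2015.
The fault occurs: 14:25 Dec 11, 2015.
The fault is located: 14:25 Dec 11, 2015 + 2h45m = 17:10 Dec 11, 2015.
Comparing: the ticket is closed at 23:35 Dec 11, 2015 vs the fault is located at 17:10 Dec 11, 2015. Earlier: the fault is located.

The fault is located — 17:10 on 11 December 2015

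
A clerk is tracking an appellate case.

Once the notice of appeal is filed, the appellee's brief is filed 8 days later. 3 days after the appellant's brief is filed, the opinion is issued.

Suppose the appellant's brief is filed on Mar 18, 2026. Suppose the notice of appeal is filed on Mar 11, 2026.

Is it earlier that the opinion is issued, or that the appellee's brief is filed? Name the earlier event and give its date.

The appellant's brief is filed: Mar 18, 2026.
The opinion is issued: Mar 18, 2026 + 3 days = Mar 21, 2026.
The notice of appeal is filed: Mar 11, 2026.
The appellee's brief is filed: Mar 11, 2026 + 8 days = Mar 19, 2026.
Comparing: the opinion is issued on Mar 21, 2026 vs the appellee's brief is filed on Mar 19, 2026. Earlier: the appellee's brief is filed.

The appellee's brief is filed — Mar 19, 2026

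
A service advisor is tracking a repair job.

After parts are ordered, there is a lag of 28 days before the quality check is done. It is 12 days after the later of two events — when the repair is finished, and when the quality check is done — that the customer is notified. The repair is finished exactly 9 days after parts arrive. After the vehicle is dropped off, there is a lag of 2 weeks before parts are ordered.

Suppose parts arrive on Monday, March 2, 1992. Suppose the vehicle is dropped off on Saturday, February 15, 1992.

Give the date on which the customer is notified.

Thursday, April 9, 1992

Parts arrive: Mar 2, 1992.
The repair is finished: Mar 2, 1992 + 9 days = Mar 11, 1992.
The vehicle is dropped off: Feb 15, 1992.
Parts are ordered: Feb 15, 1992 + 2 weeks = Feb 29, 1992.
The quality check is done: Feb 29, 1992 + 28 days = Mar 28, 1992.
Both prerequisites met — the repair is finished (Mar 11, 1992), the quality check is done (Mar 28, 1992); the later is Mar 28, 1992.
The customer is notified: Mar 28, 1992 + 12 days = Apr 9, 1992.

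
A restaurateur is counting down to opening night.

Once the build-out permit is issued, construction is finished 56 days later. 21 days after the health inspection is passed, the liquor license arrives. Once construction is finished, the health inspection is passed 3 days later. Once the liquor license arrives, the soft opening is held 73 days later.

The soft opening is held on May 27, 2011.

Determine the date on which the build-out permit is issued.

December 25, 2010

The soft opening is held: May 27, 2011.
The liquor license arrives: May 27, 2011 − 73 days = Mar 15, 2011.
The health inspection is passed: Mar 15, 2011 − 21 days = Feb 22, 2011.
Construction is finished: Feb 22, 2011 − 3 days = Feb 19, 2011.
The build-out permit is issued: Feb 19, 2011 − 56 days = Dec 25, 2010.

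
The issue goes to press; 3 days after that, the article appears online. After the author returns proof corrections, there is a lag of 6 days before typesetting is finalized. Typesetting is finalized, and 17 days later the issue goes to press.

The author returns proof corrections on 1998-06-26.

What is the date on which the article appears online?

1998-07-22

The author returns proof corrections: Jun 26, 1998.
Typesetting is finalized: Jun 26, 1998 + 6 days = Jul 2, 1998.
The issue goes to press: Jul 2, 1998 + 17 days = Jul 19, 1998.
The article appears online: Jul 19, 1998 + 3 days = Jul 22, 1998.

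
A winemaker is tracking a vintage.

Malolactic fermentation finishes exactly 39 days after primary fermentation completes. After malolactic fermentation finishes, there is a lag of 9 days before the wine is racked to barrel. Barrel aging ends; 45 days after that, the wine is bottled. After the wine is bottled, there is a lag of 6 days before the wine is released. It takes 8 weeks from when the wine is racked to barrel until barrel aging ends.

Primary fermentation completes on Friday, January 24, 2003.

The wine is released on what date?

Saturday, June 28, 2003

Primary fermentation completes: Jan 24, 2003.
Malolactic fermentation finishes: Jan 24, 2003 + 39 days = Mar 4, 2003.
The wine is racked to barrel: Mar 4, 2003 + 9 days = Mar 13, 2003.
Barrel aging ends: Mar 13, 2003 + 8 weeks = May 8, 2003.
The wine is bottled: May 8, 2003 + 45 days = Jun 22, 2003.
The wine is released: Jun 22, 2003 + 6 days = Jun 28, 2003.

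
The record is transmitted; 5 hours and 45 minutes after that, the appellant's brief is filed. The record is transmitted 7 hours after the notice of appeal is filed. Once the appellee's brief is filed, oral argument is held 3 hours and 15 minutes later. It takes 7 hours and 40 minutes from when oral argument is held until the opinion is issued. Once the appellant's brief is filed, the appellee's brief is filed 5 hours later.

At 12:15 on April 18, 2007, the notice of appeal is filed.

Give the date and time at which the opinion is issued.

16:55 on April 19, 2007

The notice of appeal is filed: 12:15 Apr 18, 2007.
The record is transmitted: 12:15 Apr 18, 2007 + 7h = 19:15 Apr 18, 2007.
The appellant's brief is filed: 19:15 Apr 18, 2007 + 5h45m = 01:00 Apr 19, 2007.
The appellee's brief is filed: 01:00 Apr 19, 2007 + 5h = 06:00 Apr 19, 2007.
Oral argument is held: 06:00 Apr 19, 2007 + 3h15m = 09:15 Apr 19, 2007.
The opinion is issued: 09:15 Apr 19, 2007 + 7h40m = 16:55 Apr 19, 2007.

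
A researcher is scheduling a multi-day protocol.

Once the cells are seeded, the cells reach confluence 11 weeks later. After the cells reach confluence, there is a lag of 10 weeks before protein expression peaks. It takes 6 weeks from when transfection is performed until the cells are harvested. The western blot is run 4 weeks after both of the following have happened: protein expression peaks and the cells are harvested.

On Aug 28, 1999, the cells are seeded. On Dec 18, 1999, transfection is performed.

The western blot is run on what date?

The cells are seeded: Aug 28, 1999.
The cells reach confluence: Aug 28, 1999 + 11 weeks = Nov 13, 1999.
Protein expression peaks: Nov 13, 1999 + 10 weeks = Jan 22, 2000.
Transfection is performed: Dec 18, 1999.
The cells are harvested: Dec 18, 1999 + 6 weeks = Jan 29, 2000.
Both prerequisites met — protein expression peaks (Jan 22, 2000), the cells are harvested (Jan 29, 2000); the later is Jan 29, 2000.
The western blot is run: Jan 29, 2000 + 4 weeks = Feb 26, 2000.

Feb 26, 2000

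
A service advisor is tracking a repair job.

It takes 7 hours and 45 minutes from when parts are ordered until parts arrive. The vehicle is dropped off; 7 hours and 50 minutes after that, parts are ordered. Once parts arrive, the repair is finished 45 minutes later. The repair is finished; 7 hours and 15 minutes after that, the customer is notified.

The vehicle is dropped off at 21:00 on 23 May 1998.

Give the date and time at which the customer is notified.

The vehicle is dropped off: 21:00 May 23, 1998.
Parts are ordered: 21:00 May 23, 1998 + 7h50m = 04:50 May 24, 1998.
Parts arrive: 04:50 May 24, 1998 + 7h45m = 12:35 May 24, 1998.
The repair is finished: 12:35 May 24, 1998 + 45m = 13:20 May 24, 1998.
The customer is notified: 13:20 May 24, 1998 + 7h15m = 20:35 May 24, 1998.

20:35 on 24 May 1998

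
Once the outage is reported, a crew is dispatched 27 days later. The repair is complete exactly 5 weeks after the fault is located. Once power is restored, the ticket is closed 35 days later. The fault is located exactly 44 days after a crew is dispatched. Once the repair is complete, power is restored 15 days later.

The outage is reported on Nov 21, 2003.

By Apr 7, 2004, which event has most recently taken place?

Power is restored

The outage is reported: Nov 21, 2003.
A crew is dispatched: Nov 21, 2003 + 27 days = Dec 18, 2003.
The fault is located: Dec 18, 2003 + 44 days = Jan 31, 2004.
The repair is complete: Jan 31, 2004 + 5 weeks = Mar 6, 2004.
Power is restored: Mar 6, 2004 + 15 days = Mar 21, 2004.
The ticket is closed: Mar 21, 2004 + 35 days = Apr 25, 2004.
Apr 7, 2004 falls between when power is restored (Mar 21, 2004) and when the ticket is closed (Apr 25, 2004).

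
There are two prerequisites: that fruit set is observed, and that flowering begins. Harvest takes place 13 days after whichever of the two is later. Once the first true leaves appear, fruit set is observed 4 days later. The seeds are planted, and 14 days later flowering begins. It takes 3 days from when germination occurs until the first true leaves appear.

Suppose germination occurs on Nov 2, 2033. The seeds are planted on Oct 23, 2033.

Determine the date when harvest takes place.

Nov 22, 2033

Germination occurs: Nov 2, 2033.
The first true leaves appear: Nov 2, 2033 + 3 days = Nov 5, 2033.
Fruit set is observed: Nov 5, 2033 + 4 days = Nov 9, 2033.
The seeds are planted: Oct 23, 2033.
Flowering begins: Oct 23, 2033 + 14 days = Nov 6, 2033.
Both prerequisites met — fruit set is observed (Nov 9, 2033), flowering begins (Nov 6, 2033); the later is Nov 9, 2033.
Harvest takes place: Nov 9, 2033 + 13 days = Nov 22, 2033.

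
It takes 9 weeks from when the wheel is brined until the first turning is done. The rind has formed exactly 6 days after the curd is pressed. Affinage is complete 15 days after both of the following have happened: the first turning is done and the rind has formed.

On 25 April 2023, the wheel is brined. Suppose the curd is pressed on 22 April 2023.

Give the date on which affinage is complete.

12 July 2023

The wheel is brined: Apr 25, 2023.
The first turning is done: Apr 25, 2023 + 9 weeks = Jun 27, 2023.
The curd is pressed: Apr 22, 2023.
The rind has formed: Apr 22, 2023 + 6 days = Apr 28, 2023.
Both prerequisites met — the first turning is done (Jun 27, 2023), the rind has formed (Apr 28, 2023); the later is Jun 27, 2023.
Affinage is complete: Jun 27, 2023 + 15 days = Jul 12, 2023.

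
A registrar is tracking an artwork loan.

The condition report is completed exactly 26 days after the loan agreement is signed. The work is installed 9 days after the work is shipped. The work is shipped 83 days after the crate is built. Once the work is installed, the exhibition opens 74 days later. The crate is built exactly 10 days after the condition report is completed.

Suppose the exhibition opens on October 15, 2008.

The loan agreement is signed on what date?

March 27, 2008

The exhibition opens: Oct 15, 2008.
The work is installed: Oct 15, 2008 − 74 days = Aug 2, 2008.
The work is shipped: Aug 2, 2008 − 9 days = Jul 24, 2008.
The crate is built: Jul 24, 2008 − 83 days = May 2, 2008.
The condition report is completed: May 2, 2008 − 10 days = Apr 22, 2008.
The loan agreement is signed: Apr 22, 2008 − 26 days = Mar 27, 2008.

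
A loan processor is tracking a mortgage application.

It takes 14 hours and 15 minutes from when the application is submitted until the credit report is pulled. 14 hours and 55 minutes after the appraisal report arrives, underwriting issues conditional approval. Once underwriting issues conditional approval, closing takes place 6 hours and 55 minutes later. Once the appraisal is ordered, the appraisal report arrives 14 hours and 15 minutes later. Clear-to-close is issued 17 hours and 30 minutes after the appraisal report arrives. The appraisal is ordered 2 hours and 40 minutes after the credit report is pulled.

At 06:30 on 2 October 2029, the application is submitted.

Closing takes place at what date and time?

The application is submitted: 06:30 Oct 2, 2029.
The credit report is pulled: 06:30 Oct 2, 2029 + 14h15m = 20:45 Oct 2, 2029.
The appraisal is ordered: 20:45 Oct 2, 2029 + 2h40m = 23:25 Oct 2, 2029.
The appraisal report arrives: 23:25 Oct 2, 2029 + 14h15m = 13:40 Oct 3, 2029.
Underwriting issues conditional approval: 13:40 Oct 3, 2029 + 14h55m = 04:35 Oct 4, 2029.
Closing takes place: 04:35 Oct 4, 2029 + 6h55m = 11:30 Oct 4, 2029.

11:30 on 4 October 2029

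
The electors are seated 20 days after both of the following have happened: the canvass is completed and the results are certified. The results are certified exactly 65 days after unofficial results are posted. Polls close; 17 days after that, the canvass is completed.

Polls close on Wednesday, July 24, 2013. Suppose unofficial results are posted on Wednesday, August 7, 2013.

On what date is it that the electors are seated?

Polls close: Jul 24, 2013.
The canvass is completed: Jul 24, 2013 + 17 days = Aug 10, 2013.
Unofficial results are posted: Aug 7, 2013.
The results are certified: Aug 7, 2013 + 65 days = Oct 11, 2013.
Both prerequisites met — the canvass is completed (Aug 10, 2013), the results are certified (Oct 11, 2013); the later is Oct 11, 2013.
The electors are seated: Oct 11, 2013 + 20 days = Oct 31, 2013.

Thursday, October 31, 2013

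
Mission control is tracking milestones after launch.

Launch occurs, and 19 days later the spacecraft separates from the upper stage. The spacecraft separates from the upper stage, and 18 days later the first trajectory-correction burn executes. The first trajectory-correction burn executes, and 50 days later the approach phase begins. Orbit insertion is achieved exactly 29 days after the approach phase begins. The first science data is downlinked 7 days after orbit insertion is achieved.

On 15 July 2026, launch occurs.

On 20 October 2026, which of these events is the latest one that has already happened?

Launch occurs: Jul 15, 2026.
The spacecraft separates from the upper stage: Jul 15, 2026 + 19 days = Aug 3, 2026.
The first trajectory-correction burn executes: Aug 3, 2026 + 18 days = Aug 21, 2026.
The approach phase begins: Aug 21, 2026 + 50 days = Oct 10, 2026.
Orbit insertion is achieved: Oct 10, 2026 + 29 days = Nov 8, 2026.
The first science data is downlinked: Nov 8, 2026 + 7 days = Nov 15, 2026.
Oct 20, 2026 falls between when the approach phase begins (Oct 10, 2026) and when orbit insertion is achieved (Nov 8, 2026).

The approach phase begins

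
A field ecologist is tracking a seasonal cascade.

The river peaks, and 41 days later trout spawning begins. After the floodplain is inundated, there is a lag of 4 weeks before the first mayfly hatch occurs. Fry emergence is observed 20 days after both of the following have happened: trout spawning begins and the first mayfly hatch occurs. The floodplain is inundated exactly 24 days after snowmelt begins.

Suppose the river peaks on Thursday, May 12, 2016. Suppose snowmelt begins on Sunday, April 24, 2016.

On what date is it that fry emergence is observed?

Tuesday, July 12, 2016

The river peaks: May 12, 2016.
Trout spawning begins: May 12, 2016 + 41 days = Jun 22, 2016.
Snowmelt begins: Apr 24, 2016.
The floodplain is inundated: Apr 24, 2016 + 24 days = May 18, 2016.
The first mayfly hatch occurs: May 18, 2016 + 4 weeks = Jun 15, 2016.
Both prerequisites met — trout spawning begins (Jun 22, 2016), the first mayfly hatch occurs (Jun 15, 2016); the later is Jun 22, 2016.
Fry emergence is observed: Jun 22, 2016 + 20 days = Jul 12, 2016.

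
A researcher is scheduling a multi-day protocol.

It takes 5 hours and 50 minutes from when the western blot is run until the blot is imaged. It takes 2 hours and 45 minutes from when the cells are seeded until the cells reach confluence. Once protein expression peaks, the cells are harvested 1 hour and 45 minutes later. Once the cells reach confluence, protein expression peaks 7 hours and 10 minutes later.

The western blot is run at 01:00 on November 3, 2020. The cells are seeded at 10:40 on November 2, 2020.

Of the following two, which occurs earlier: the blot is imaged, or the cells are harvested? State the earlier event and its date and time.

The western blot is run: 01:00 Nov 3, 2020.
The blot is imaged: 01:00 Nov 3, 2020 + 5h50m = 06:50 Nov 3, 2020.
The cells are seeded: 10:40 Nov 2, 2020.
The cells reach confluence: 10:40 Nov 2, 2020 + 2h45m = 13:25 Nov 2, 2020.
Protein expression peaks: 13:25 Nov 2, 2020 + 7h10m = 20:35 Nov 2, 2020.
The cells are harvested: 20:35 Nov 2, 2020 + 1h45m = 22:20 Nov 2, 2020.
Comparing: the blot is imaged at 06:50 Nov 3, 2020 vs the cells are harvested at 22:20 Nov 2, 2020. Earlier: the cells are harvested.

The cells are harvested — 22:20 on November 2, 2020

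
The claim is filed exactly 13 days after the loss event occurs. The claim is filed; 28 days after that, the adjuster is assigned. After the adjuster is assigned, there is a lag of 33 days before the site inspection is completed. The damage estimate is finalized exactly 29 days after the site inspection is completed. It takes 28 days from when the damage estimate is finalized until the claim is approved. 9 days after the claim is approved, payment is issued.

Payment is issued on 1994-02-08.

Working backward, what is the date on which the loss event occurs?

Payment is issued: Feb 8, 1994.
The claim is approved: Feb 8, 1994 − 9 days = Jan 30, 1994.
The damage estimate is finalized: Jan 30, 1994 − 28 days = Jan 2, 1994.
The site inspection is completed: Jan 2, 1994 − 29 days = Dec 4, 1993.
The adjuster is assigned: Dec 4, 1993 − 33 days = Nov 1, 1993.
The claim is filed: Nov 1, 1993 − 28 days = Oct 4, 1993.
The loss event occurs: Oct 4, 1993 − 13 days = Sep 21, 1993.

1993-09-21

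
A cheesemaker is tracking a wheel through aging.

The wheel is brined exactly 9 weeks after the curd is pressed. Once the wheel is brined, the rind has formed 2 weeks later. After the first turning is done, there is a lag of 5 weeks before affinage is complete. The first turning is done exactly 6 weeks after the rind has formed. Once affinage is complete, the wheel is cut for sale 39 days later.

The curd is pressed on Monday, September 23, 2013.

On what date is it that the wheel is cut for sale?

The curd is pressed: Sep 23, 2013.
The wheel is brined: Sep 23, 2013 + 9 weeks = Nov 25, 2013.
The rind has formed: Nov 25, 2013 + 2 weeks = Dec 9, 2013.
The first turning is done: Dec 9, 2013 + 6 weeks = Jan 20, 2014.
Affinage is complete: Jan 20, 2014 + 5 weeks = Feb 24, 2014.
The wheel is cut for sale: Feb 24, 2014 + 39 days = Apr 4, 2014.

Friday, April 4, 2014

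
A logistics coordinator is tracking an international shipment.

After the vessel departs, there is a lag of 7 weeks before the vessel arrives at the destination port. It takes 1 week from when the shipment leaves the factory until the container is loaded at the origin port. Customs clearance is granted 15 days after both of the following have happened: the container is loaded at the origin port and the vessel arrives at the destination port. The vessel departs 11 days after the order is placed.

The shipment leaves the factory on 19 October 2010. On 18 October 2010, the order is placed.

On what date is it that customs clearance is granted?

1 January 2011

The shipment leaves the factory: Oct 19, 2010.
The container is loaded at the origin port: Oct 19, 2010 + 1 week = Oct 26, 2010.
The order is placed: Oct 18, 2010.
The vessel departs: Oct 18, 2010 + 11 days = Oct 29, 2010.
The vessel arrives at the destination port: Oct 29, 2010 + 7 weeks = Dec 17, 2010.
Both prerequisites met — the container is loaded at the origin port (Oct 26, 2010), the vessel arrives at the destination port (Dec 17, 2010); the later is Dec 17, 2010.
Customs clearance is granted: Dec 17, 2010 + 15 days = Jan 1, 2011.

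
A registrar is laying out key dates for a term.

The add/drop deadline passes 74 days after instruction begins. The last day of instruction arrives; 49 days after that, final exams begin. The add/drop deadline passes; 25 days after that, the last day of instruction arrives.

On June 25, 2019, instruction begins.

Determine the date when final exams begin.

November 20, 2019

Instruction begins: Jun 25, 2019.
The add/drop deadline passes: Jun 25, 2019 + 74 days = Sep 7, 2019.
The last day of instruction arrives: Sep 7, 2019 + 25 days = Oct 2, 2019.
Final exams begin: Oct 2, 2019 + 49 days = Nov 20, 2019.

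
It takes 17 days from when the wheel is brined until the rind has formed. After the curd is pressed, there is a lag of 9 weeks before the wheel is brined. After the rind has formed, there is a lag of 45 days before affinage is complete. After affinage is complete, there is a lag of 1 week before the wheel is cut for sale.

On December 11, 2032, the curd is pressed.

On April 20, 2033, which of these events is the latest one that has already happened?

The curd is pressed: Dec 11, 2032.
The wheel is brined: Dec 11, 2032 + 9 weeks = Feb 12, 2033.
The rind has formed: Feb 12, 2033 + 17 days = Mar 1, 2033.
Affinage is complete: Mar 1, 2033 + 45 days = Apr 15, 2033.
The wheel is cut for sale: Apr 15, 2033 + 1 week = Apr 22, 2033.
Apr 20, 2033 falls between when affinage is complete (Apr 15, 2033) and when the wheel is cut for sale (Apr 22, 2033).

Affinage is complete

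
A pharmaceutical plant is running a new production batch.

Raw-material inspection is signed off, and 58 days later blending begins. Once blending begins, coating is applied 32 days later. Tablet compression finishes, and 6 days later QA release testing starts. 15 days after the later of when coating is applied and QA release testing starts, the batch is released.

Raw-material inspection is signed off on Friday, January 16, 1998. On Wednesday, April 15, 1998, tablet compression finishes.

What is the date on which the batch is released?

Wednesday, May 6, 1998

Raw-material inspection is signed off: Jan 16, 1998.
Blending begins: Jan 16, 1998 + 58 days = Mar 15, 1998.
Coating is applied: Mar 15, 1998 + 32 days = Apr 16, 1998.
Tablet compression finishes: Apr 15, 1998.
QA release testing starts: Apr 15, 1998 + 6 days = Apr 21, 1998.
Both prerequisites met — coating is applied (Apr 16, 1998), QA release testing starts (Apr 21, 1998); the later is Apr 21, 1998.
The batch is released: Apr 21, 1998 + 15 days = May 6, 1998.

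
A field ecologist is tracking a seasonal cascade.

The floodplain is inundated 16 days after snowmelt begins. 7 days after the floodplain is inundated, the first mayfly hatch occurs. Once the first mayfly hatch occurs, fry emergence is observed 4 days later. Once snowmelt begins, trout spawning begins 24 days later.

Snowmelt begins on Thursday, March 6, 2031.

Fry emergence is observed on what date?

Wednesday, April 2, 2031

Snowmelt begins: Mar 6, 2031.
The floodplain is inundated: Mar 6, 2031 + 16 days = Mar 22, 2031.
The first mayfly hatch occurs: Mar 22, 2031 + 7 days = Mar 29, 2031.
Fry emergence is observed: Mar 29, 2031 + 4 days = Apr 2, 2031.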